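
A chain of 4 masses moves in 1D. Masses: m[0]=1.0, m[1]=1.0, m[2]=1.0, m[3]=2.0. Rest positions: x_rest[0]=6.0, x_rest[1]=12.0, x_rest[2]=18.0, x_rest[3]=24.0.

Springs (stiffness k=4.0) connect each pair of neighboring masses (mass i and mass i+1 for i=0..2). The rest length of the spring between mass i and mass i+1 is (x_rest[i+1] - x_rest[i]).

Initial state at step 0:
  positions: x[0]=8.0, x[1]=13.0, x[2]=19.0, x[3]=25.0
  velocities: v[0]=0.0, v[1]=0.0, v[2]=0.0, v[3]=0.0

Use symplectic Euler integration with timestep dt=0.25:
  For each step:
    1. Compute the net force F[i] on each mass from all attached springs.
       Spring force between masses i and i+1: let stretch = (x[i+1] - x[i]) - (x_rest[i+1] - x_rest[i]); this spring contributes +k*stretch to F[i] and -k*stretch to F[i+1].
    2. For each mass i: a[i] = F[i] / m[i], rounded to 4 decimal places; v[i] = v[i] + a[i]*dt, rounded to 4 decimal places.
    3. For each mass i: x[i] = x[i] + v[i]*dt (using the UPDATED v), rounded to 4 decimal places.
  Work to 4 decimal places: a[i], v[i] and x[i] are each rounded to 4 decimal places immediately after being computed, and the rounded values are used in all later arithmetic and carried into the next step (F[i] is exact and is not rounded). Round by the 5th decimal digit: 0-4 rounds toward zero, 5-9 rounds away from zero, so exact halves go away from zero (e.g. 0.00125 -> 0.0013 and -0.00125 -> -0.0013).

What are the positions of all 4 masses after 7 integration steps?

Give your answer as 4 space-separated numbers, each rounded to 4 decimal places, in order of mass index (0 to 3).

Answer: 7.0518 12.7633 19.2542 25.4655

Derivation:
Step 0: x=[8.0000 13.0000 19.0000 25.0000] v=[0.0000 0.0000 0.0000 0.0000]
Step 1: x=[7.7500 13.2500 19.0000 25.0000] v=[-1.0000 1.0000 0.0000 0.0000]
Step 2: x=[7.3750 13.5625 19.0625 25.0000] v=[-1.5000 1.2500 0.2500 0.0000]
Step 3: x=[7.0469 13.7031 19.2344 25.0078] v=[-1.3125 0.5625 0.6875 0.0313]
Step 4: x=[6.8828 13.5625 19.4668 25.0440] v=[-0.6563 -0.5624 0.9296 0.1446]
Step 5: x=[6.8887 13.2281 19.6174 25.1330] v=[0.0234 -1.3378 0.6025 0.3560]
Step 6: x=[6.9794 12.9061 19.5496 25.2826] v=[0.3628 -1.2879 -0.2712 0.5982]
Step 7: x=[7.0518 12.7633 19.2542 25.4655] v=[0.2895 -0.5711 -1.1817 0.7317]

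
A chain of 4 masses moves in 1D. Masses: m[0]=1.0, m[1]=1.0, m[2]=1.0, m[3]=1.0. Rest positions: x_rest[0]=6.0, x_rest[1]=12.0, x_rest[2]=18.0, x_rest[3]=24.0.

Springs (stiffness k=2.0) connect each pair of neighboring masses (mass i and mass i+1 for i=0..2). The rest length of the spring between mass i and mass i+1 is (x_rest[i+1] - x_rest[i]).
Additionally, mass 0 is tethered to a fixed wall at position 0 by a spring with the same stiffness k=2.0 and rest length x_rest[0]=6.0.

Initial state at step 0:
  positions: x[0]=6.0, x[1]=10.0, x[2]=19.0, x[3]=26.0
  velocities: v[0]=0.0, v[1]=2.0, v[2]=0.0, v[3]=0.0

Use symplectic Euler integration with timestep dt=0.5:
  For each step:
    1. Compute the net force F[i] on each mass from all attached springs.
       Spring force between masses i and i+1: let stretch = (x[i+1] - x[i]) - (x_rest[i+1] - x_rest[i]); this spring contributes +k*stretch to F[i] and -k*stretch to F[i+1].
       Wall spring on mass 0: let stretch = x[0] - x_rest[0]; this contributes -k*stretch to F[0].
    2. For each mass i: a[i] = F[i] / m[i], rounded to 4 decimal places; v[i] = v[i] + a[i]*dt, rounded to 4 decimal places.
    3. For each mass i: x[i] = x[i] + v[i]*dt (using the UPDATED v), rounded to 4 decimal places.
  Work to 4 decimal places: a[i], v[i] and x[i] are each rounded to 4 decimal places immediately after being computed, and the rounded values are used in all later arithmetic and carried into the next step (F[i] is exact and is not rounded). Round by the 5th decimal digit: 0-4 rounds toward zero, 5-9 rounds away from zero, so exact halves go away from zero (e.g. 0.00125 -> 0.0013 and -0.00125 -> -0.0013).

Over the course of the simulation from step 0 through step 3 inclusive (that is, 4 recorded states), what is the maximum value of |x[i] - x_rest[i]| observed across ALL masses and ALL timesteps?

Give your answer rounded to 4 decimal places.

Answer: 3.0000

Derivation:
Step 0: x=[6.0000 10.0000 19.0000 26.0000] v=[0.0000 2.0000 0.0000 0.0000]
Step 1: x=[5.0000 13.5000 18.0000 25.5000] v=[-2.0000 7.0000 -2.0000 -1.0000]
Step 2: x=[5.7500 15.0000 18.5000 24.2500] v=[1.5000 3.0000 1.0000 -2.5000]
Step 3: x=[8.2500 13.6250 20.1250 23.1250] v=[5.0000 -2.7500 3.2500 -2.2500]
Max displacement = 3.0000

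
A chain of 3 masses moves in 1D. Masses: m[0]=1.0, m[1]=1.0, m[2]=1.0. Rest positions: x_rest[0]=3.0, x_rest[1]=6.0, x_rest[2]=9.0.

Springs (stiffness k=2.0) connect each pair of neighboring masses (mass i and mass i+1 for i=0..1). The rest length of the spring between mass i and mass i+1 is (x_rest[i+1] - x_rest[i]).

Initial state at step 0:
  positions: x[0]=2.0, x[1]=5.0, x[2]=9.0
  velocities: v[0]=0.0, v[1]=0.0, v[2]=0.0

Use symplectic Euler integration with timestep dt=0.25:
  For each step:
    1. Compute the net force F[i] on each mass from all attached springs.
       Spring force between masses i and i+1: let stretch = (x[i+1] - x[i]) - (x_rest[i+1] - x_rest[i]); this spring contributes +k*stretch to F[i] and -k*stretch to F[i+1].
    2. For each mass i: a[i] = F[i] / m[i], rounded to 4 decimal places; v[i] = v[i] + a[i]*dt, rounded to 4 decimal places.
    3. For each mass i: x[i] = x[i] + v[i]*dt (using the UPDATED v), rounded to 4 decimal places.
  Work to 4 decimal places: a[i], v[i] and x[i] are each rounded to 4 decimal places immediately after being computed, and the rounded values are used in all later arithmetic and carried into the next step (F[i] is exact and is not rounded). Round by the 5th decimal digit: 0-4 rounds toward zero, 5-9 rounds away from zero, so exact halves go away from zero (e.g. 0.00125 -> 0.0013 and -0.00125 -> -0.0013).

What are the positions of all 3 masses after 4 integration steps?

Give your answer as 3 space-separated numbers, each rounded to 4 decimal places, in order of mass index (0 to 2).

Answer: 2.1829 5.6634 8.1538

Derivation:
Step 0: x=[2.0000 5.0000 9.0000] v=[0.0000 0.0000 0.0000]
Step 1: x=[2.0000 5.1250 8.8750] v=[0.0000 0.5000 -0.5000]
Step 2: x=[2.0156 5.3281 8.6563] v=[0.0625 0.8125 -0.8750]
Step 3: x=[2.0703 5.5332 8.3965] v=[0.2188 0.8204 -1.0391]
Step 4: x=[2.1829 5.6634 8.1538] v=[0.4503 0.5206 -0.9708]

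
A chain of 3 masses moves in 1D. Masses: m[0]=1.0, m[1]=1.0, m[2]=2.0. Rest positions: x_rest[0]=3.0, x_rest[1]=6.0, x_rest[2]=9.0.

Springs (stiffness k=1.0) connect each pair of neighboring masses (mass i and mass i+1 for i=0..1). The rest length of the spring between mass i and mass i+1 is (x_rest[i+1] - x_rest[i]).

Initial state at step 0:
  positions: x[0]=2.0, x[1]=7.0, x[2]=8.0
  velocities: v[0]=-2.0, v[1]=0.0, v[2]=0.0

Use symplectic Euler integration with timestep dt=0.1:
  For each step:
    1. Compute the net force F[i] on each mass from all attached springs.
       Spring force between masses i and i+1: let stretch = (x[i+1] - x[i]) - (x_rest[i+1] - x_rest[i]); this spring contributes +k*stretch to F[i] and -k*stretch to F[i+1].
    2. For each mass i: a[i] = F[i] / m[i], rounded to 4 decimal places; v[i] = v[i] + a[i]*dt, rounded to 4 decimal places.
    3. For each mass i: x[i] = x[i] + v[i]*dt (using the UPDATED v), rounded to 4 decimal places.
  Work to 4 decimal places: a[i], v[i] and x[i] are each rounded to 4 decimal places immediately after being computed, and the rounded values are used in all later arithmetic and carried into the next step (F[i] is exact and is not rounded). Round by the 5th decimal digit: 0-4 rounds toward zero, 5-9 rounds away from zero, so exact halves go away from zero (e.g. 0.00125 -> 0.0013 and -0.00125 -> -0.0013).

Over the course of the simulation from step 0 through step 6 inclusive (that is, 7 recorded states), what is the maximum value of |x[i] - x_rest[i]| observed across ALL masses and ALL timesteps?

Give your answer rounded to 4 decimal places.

Step 0: x=[2.0000 7.0000 8.0000] v=[-2.0000 0.0000 0.0000]
Step 1: x=[1.8200 6.9600 8.0100] v=[-1.8000 -0.4000 0.1000]
Step 2: x=[1.6614 6.8791 8.0298] v=[-1.5860 -0.8090 0.1975]
Step 3: x=[1.5250 6.7575 8.0588] v=[-1.3642 -1.2157 0.2900]
Step 4: x=[1.4109 6.5966 8.0963] v=[-1.1410 -1.6088 0.3749]
Step 5: x=[1.3187 6.3989 8.1413] v=[-0.9224 -1.9774 0.4499]
Step 6: x=[1.2473 6.1678 8.1926] v=[-0.7144 -2.3112 0.5128]
Max displacement = 1.7527

Answer: 1.7527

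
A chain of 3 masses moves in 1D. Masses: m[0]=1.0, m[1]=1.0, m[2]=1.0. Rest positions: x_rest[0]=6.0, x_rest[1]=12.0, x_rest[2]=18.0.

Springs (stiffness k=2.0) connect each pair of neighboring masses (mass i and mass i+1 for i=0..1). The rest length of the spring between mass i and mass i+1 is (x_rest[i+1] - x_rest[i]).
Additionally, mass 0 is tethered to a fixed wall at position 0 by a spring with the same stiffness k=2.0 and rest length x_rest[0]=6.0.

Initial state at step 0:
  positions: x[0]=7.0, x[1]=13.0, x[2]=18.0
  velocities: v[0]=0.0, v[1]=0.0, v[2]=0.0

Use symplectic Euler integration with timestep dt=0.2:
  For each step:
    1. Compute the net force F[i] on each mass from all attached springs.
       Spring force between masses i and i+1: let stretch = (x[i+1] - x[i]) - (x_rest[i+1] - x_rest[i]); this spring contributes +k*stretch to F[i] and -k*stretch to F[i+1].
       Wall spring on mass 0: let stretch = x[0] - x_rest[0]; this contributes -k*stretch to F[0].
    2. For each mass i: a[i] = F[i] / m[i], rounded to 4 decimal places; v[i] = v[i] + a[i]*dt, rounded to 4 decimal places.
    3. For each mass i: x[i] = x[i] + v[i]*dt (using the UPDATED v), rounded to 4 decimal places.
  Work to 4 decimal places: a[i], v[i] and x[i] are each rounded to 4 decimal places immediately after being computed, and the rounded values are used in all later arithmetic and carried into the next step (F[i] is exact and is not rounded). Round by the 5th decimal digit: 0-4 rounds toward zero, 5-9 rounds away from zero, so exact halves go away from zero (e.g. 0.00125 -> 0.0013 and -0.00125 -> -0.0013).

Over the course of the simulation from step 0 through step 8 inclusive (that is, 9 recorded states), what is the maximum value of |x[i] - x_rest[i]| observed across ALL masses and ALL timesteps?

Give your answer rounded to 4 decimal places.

Step 0: x=[7.0000 13.0000 18.0000] v=[0.0000 0.0000 0.0000]
Step 1: x=[6.9200 12.9200 18.0800] v=[-0.4000 -0.4000 0.4000]
Step 2: x=[6.7664 12.7728 18.2272] v=[-0.7680 -0.7360 0.7360]
Step 3: x=[6.5520 12.5814 18.4180] v=[-1.0720 -0.9568 0.9542]
Step 4: x=[6.2958 12.3746 18.6219] v=[-1.2810 -1.0339 1.0196]
Step 5: x=[6.0222 12.1813 18.8060] v=[-1.3678 -0.9665 0.9207]
Step 6: x=[5.7596 12.0252 18.9402] v=[-1.3130 -0.7803 0.6708]
Step 7: x=[5.5375 11.9211 19.0012] v=[-1.1106 -0.5205 0.3048]
Step 8: x=[5.3831 11.8727 18.9758] v=[-0.7722 -0.2419 -0.1272]
Max displacement = 1.0012

Answer: 1.0012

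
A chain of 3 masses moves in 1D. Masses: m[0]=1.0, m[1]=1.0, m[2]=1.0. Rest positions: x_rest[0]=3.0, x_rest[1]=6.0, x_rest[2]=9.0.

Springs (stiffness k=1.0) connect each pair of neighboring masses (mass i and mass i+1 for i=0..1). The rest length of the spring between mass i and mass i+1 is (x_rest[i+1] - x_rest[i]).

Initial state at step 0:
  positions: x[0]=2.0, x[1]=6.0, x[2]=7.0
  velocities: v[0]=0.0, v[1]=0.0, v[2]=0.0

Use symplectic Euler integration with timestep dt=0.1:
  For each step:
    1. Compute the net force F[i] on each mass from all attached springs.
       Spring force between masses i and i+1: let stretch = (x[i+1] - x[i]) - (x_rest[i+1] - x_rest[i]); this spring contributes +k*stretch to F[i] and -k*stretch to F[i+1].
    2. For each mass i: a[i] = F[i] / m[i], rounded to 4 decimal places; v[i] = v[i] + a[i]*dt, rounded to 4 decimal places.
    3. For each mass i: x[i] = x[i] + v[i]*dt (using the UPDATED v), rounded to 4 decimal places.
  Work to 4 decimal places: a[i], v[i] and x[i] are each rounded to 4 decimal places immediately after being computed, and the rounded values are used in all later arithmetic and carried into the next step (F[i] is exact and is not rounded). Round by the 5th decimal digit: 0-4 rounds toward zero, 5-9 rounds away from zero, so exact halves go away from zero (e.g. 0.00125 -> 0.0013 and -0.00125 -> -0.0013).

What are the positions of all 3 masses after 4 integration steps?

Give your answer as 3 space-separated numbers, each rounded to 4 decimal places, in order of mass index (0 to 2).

Step 0: x=[2.0000 6.0000 7.0000] v=[0.0000 0.0000 0.0000]
Step 1: x=[2.0100 5.9700 7.0200] v=[0.1000 -0.3000 0.2000]
Step 2: x=[2.0296 5.9109 7.0595] v=[0.1960 -0.5910 0.3950]
Step 3: x=[2.0580 5.8245 7.1175] v=[0.2841 -0.8643 0.5801]
Step 4: x=[2.0941 5.7133 7.1926] v=[0.3608 -1.1117 0.7508]

Answer: 2.0941 5.7133 7.1926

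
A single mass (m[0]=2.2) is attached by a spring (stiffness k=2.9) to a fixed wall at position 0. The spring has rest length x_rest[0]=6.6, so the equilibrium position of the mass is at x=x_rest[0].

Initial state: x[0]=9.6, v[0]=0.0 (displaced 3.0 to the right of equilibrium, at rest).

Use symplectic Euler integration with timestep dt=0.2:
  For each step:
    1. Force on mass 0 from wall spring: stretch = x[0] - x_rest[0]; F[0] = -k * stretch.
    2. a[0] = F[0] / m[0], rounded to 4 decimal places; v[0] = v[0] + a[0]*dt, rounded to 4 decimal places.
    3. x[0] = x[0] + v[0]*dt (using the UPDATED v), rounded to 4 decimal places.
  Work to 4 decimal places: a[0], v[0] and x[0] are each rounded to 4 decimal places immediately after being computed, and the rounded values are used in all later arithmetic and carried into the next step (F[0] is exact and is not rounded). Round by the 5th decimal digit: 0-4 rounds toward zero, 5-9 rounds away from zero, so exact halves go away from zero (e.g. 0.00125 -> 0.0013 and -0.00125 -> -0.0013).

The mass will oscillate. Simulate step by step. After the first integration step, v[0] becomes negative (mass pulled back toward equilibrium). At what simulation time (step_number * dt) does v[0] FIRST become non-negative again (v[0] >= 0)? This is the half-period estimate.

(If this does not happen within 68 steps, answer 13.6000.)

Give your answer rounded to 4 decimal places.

Step 0: x=[9.6000] v=[0.0000]
Step 1: x=[9.4418] v=[-0.7909]
Step 2: x=[9.1338] v=[-1.5401]
Step 3: x=[8.6922] v=[-2.2081]
Step 4: x=[8.1403] v=[-2.7597]
Step 5: x=[7.5071] v=[-3.1658]
Step 6: x=[6.8261] v=[-3.4049]
Step 7: x=[6.1332] v=[-3.4645]
Step 8: x=[5.4649] v=[-3.3414]
Step 9: x=[4.8565] v=[-3.0421]
Step 10: x=[4.3400] v=[-2.5824]
Step 11: x=[3.9427] v=[-1.9866]
Step 12: x=[3.6855] v=[-1.2860]
Step 13: x=[3.5820] v=[-0.5176]
Step 14: x=[3.6376] v=[0.2781]
First v>=0 after going negative at step 14, time=2.8000

Answer: 2.8000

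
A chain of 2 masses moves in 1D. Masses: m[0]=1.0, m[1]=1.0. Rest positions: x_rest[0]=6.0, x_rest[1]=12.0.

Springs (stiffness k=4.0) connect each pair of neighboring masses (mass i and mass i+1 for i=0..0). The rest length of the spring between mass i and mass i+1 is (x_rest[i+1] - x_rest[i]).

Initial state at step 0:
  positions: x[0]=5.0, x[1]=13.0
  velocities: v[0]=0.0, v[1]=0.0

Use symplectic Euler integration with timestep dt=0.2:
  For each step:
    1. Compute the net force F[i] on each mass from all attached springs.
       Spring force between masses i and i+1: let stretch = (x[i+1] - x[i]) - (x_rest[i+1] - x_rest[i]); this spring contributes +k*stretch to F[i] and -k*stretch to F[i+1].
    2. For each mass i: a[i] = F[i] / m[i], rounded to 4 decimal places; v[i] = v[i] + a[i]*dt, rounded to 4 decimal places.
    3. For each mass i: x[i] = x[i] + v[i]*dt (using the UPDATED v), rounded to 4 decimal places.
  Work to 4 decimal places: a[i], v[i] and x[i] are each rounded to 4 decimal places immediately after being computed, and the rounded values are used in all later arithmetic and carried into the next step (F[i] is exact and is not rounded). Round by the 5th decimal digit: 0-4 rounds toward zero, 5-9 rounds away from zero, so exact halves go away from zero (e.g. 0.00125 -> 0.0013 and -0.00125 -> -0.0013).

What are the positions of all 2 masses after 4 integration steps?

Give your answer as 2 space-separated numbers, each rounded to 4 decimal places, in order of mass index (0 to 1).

Step 0: x=[5.0000 13.0000] v=[0.0000 0.0000]
Step 1: x=[5.3200 12.6800] v=[1.6000 -1.6000]
Step 2: x=[5.8576 12.1424] v=[2.6880 -2.6880]
Step 3: x=[6.4408 11.5592] v=[2.9158 -2.9158]
Step 4: x=[6.8829 11.1171] v=[2.2105 -2.2105]

Answer: 6.8829 11.1171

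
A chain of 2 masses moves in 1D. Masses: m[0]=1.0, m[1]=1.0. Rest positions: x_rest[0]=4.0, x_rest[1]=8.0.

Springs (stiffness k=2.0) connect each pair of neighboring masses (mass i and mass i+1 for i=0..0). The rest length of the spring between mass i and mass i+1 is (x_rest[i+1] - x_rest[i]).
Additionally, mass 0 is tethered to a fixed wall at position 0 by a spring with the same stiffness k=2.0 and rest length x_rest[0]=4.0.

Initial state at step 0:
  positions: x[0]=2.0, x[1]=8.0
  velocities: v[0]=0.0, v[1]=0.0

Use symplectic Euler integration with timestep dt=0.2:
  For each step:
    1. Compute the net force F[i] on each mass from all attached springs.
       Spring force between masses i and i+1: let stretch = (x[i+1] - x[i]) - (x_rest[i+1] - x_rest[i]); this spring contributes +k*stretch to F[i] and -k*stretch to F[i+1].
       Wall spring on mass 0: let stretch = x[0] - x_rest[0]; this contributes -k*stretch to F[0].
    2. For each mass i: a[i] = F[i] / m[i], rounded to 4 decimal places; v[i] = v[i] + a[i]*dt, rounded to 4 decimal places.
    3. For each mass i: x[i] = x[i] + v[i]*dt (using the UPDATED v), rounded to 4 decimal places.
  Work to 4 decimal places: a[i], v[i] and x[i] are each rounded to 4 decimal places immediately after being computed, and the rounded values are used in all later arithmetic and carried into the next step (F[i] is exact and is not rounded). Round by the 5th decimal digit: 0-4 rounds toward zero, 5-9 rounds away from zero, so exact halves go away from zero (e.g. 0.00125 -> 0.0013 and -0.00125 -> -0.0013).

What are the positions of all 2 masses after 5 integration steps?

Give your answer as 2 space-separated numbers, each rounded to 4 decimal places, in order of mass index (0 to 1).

Step 0: x=[2.0000 8.0000] v=[0.0000 0.0000]
Step 1: x=[2.3200 7.8400] v=[1.6000 -0.8000]
Step 2: x=[2.8960 7.5584] v=[2.8800 -1.4080]
Step 3: x=[3.6133 7.2238] v=[3.5866 -1.6730]
Step 4: x=[4.3304 6.9204] v=[3.5855 -1.5172]
Step 5: x=[4.9083 6.7298] v=[2.8893 -0.9532]

Answer: 4.9083 6.7298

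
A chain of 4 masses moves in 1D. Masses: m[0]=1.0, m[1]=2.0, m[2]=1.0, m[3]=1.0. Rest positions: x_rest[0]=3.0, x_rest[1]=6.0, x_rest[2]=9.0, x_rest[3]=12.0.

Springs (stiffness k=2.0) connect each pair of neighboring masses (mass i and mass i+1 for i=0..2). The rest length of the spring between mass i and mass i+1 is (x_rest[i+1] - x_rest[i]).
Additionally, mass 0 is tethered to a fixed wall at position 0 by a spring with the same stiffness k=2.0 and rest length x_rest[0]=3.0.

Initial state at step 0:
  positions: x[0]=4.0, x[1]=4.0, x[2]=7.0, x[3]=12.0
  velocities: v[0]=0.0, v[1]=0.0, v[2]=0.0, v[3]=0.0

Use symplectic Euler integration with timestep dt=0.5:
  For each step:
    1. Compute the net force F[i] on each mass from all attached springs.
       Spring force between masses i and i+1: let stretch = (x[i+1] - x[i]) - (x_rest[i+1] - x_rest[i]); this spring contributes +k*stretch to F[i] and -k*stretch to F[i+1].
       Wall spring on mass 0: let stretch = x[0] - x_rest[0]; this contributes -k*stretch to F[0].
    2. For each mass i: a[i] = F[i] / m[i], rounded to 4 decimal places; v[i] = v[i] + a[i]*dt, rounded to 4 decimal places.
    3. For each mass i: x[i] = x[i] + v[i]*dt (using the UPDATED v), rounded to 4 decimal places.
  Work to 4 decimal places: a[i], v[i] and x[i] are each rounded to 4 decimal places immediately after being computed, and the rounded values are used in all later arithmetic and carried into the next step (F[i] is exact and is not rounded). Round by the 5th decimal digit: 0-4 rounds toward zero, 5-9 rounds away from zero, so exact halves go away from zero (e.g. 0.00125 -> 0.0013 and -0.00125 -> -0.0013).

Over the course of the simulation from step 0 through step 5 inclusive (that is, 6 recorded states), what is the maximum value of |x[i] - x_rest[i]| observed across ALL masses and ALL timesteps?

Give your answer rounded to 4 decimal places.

Answer: 2.6250

Derivation:
Step 0: x=[4.0000 4.0000 7.0000 12.0000] v=[0.0000 0.0000 0.0000 0.0000]
Step 1: x=[2.0000 4.7500 8.0000 11.0000] v=[-4.0000 1.5000 2.0000 -2.0000]
Step 2: x=[0.3750 5.6250 8.8750 10.0000] v=[-3.2500 1.7500 1.7500 -2.0000]
Step 3: x=[1.1875 6.0000 8.6875 9.9375] v=[1.6250 0.7500 -0.3750 -0.1250]
Step 4: x=[3.8125 5.8438 7.7813 10.7500] v=[5.2500 -0.3125 -1.8125 1.6250]
Step 5: x=[5.5469 5.6641 7.3907 11.5782] v=[3.4688 -0.3594 -0.7813 1.6563]
Max displacement = 2.6250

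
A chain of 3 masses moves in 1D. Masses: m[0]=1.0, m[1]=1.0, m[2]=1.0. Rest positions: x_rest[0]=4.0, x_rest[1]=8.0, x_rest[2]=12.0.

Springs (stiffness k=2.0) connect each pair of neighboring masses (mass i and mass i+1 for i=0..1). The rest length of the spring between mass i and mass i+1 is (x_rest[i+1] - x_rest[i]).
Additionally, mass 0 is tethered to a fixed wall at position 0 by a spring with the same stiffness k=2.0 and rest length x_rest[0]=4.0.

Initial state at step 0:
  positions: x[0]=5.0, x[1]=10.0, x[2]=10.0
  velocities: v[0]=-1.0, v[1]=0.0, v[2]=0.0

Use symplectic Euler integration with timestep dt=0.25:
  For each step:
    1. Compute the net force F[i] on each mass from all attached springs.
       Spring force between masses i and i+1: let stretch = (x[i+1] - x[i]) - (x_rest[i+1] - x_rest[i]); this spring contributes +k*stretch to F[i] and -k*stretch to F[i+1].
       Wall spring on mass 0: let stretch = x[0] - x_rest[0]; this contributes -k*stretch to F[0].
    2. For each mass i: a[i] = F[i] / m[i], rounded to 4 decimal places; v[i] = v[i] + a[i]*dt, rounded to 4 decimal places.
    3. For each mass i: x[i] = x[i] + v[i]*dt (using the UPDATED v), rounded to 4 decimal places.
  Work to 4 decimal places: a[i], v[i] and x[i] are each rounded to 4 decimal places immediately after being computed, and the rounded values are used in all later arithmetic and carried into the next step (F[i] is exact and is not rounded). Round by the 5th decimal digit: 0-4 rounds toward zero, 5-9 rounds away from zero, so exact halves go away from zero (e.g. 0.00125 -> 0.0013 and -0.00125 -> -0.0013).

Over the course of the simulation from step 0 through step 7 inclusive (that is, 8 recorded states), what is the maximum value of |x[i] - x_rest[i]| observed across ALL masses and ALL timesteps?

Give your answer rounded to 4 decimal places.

Answer: 2.0891

Derivation:
Step 0: x=[5.0000 10.0000 10.0000] v=[-1.0000 0.0000 0.0000]
Step 1: x=[4.7500 9.3750 10.5000] v=[-1.0000 -2.5000 2.0000]
Step 2: x=[4.4844 8.3125 11.3594] v=[-1.0625 -4.2500 3.4375]
Step 3: x=[4.1367 7.1524 12.3379] v=[-1.3907 -4.6406 3.9141]
Step 4: x=[3.6489 6.2635 13.1683] v=[-1.9512 -3.5557 3.3214]
Step 5: x=[3.0318 5.9109 13.6356] v=[-2.4684 -1.4106 1.8690]
Step 6: x=[2.3956 6.1640 13.6373] v=[-2.5448 1.0122 0.0067]
Step 7: x=[1.9310 6.8802 13.2048] v=[-1.8584 2.8647 -1.7300]
Max displacement = 2.0891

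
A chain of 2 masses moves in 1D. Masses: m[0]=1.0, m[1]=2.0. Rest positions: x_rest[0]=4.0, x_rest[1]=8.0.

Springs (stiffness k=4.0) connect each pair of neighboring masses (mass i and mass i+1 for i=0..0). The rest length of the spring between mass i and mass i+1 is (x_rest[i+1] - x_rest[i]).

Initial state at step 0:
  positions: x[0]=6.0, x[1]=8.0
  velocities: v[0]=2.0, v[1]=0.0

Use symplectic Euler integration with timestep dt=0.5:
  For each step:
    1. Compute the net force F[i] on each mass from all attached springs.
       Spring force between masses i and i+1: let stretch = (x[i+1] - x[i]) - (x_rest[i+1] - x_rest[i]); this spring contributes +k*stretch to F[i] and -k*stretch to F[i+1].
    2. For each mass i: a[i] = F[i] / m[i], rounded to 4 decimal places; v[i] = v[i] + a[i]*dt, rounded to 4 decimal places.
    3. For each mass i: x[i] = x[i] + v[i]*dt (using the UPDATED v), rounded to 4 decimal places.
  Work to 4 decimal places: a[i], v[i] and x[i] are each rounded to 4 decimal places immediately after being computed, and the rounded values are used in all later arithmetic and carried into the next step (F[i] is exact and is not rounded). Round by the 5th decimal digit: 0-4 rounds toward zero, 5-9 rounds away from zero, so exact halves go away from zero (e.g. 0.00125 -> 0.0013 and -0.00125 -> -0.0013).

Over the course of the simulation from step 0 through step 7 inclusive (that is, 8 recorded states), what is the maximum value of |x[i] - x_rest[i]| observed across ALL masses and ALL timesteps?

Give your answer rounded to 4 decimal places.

Answer: 3.6875

Derivation:
Step 0: x=[6.0000 8.0000] v=[2.0000 0.0000]
Step 1: x=[5.0000 9.0000] v=[-2.0000 2.0000]
Step 2: x=[4.0000 10.0000] v=[-2.0000 2.0000]
Step 3: x=[5.0000 10.0000] v=[2.0000 0.0000]
Step 4: x=[7.0000 9.5000] v=[4.0000 -1.0000]
Step 5: x=[7.5000 9.7500] v=[1.0000 0.5000]
Step 6: x=[6.2500 10.8750] v=[-2.5000 2.2500]
Step 7: x=[5.6250 11.6875] v=[-1.2500 1.6250]
Max displacement = 3.6875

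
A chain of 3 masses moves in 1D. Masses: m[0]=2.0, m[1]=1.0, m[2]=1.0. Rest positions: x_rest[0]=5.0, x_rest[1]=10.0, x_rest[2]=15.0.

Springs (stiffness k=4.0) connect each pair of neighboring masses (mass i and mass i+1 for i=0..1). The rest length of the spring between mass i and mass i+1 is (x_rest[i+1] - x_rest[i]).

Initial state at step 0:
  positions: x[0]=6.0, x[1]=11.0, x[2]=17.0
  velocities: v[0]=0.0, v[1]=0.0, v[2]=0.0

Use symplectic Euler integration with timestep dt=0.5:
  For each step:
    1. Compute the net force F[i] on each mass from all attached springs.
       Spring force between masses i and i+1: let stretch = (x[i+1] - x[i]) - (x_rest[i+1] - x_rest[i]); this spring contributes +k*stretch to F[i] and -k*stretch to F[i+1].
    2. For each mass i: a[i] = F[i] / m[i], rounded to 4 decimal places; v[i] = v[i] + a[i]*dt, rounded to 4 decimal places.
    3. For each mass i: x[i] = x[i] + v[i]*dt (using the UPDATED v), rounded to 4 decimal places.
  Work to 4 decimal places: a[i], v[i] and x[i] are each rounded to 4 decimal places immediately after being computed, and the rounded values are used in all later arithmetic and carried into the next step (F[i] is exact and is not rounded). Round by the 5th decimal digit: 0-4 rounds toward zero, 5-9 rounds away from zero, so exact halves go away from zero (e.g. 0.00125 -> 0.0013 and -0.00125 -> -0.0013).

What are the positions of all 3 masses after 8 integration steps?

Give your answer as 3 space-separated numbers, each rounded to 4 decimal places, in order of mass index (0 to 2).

Answer: 6.0235 11.6719 16.2813

Derivation:
Step 0: x=[6.0000 11.0000 17.0000] v=[0.0000 0.0000 0.0000]
Step 1: x=[6.0000 12.0000 16.0000] v=[0.0000 2.0000 -2.0000]
Step 2: x=[6.5000 11.0000 16.0000] v=[1.0000 -2.0000 0.0000]
Step 3: x=[6.7500 10.5000 16.0000] v=[0.5000 -1.0000 0.0000]
Step 4: x=[6.3750 11.7500 15.5000] v=[-0.7500 2.5000 -1.0000]
Step 5: x=[6.1875 11.3750 16.2500] v=[-0.3750 -0.7500 1.5000]
Step 6: x=[6.0938 10.6875 17.1250] v=[-0.1875 -1.3750 1.7500]
Step 7: x=[5.7969 11.8438 16.5625] v=[-0.5938 2.3126 -1.1250]
Step 8: x=[6.0235 11.6719 16.2813] v=[0.4531 -0.3438 -0.5624]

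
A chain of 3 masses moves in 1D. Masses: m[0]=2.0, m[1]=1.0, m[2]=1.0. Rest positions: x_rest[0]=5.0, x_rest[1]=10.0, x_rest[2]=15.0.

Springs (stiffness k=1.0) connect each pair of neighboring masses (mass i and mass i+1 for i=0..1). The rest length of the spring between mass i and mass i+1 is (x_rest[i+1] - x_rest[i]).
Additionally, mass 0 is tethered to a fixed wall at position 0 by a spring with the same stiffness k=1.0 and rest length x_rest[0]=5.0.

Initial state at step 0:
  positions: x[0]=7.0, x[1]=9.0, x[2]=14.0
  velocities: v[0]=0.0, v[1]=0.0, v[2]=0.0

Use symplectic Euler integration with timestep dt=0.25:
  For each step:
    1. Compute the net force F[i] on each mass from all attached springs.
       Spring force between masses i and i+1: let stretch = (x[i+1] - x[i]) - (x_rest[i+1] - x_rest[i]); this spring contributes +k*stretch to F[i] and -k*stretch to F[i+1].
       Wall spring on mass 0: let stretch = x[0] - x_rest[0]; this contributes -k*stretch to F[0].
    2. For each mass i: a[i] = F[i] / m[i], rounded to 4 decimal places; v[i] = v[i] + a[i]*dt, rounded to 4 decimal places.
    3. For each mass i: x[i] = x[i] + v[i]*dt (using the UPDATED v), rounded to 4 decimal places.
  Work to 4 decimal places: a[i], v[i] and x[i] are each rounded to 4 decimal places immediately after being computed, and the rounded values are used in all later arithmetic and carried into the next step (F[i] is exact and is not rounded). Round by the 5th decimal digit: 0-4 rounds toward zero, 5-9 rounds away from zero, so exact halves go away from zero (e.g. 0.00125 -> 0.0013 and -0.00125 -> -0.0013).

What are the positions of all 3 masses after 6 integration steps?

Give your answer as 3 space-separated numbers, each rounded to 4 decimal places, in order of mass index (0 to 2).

Answer: 4.6567 11.0610 14.6079

Derivation:
Step 0: x=[7.0000 9.0000 14.0000] v=[0.0000 0.0000 0.0000]
Step 1: x=[6.8438 9.1875 14.0000] v=[-0.6250 0.7500 0.0000]
Step 2: x=[6.5469 9.5293 14.0117] v=[-1.1875 1.3672 0.0469]
Step 3: x=[6.1386 9.9649 14.0558] v=[-1.6331 1.7422 0.1763]
Step 4: x=[5.6581 10.4170 14.1567] v=[-1.9222 1.8084 0.4036]
Step 5: x=[5.1495 10.8054 14.3364] v=[-2.0346 1.5536 0.7187]
Step 6: x=[4.6567 11.0610 14.6079] v=[-1.9713 1.0224 1.0860]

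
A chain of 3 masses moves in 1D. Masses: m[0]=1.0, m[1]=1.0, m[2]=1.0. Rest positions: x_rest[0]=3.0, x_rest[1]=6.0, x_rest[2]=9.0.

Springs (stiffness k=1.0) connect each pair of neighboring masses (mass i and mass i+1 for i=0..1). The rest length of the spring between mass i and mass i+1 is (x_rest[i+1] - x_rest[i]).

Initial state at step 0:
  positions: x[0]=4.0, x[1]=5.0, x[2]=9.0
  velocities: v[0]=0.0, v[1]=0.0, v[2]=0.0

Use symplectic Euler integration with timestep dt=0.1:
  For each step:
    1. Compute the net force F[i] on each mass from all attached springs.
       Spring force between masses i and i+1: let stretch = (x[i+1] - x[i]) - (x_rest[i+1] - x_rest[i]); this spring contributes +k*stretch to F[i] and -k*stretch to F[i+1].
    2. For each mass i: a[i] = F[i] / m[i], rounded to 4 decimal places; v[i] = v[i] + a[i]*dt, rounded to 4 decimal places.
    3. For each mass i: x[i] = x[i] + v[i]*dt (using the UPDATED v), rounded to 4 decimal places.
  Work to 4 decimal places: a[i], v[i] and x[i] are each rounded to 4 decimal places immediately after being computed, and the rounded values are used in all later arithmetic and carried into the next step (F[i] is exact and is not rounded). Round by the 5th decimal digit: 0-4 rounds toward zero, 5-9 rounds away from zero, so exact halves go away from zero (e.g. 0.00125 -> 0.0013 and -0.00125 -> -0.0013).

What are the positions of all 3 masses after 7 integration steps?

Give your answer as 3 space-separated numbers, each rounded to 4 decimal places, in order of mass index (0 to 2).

Step 0: x=[4.0000 5.0000 9.0000] v=[0.0000 0.0000 0.0000]
Step 1: x=[3.9800 5.0300 8.9900] v=[-0.2000 0.3000 -0.1000]
Step 2: x=[3.9405 5.0891 8.9704] v=[-0.3950 0.5910 -0.1960]
Step 3: x=[3.8825 5.1755 8.9420] v=[-0.5801 0.8643 -0.2841]
Step 4: x=[3.8074 5.2867 8.9059] v=[-0.7508 1.1117 -0.3608]
Step 5: x=[3.7171 5.4193 8.8636] v=[-0.9029 1.3257 -0.4227]
Step 6: x=[3.6138 5.5693 8.8169] v=[-1.0327 1.4999 -0.4671]
Step 7: x=[3.5001 5.7322 8.7677] v=[-1.1372 1.6291 -0.4919]

Answer: 3.5001 5.7322 8.7677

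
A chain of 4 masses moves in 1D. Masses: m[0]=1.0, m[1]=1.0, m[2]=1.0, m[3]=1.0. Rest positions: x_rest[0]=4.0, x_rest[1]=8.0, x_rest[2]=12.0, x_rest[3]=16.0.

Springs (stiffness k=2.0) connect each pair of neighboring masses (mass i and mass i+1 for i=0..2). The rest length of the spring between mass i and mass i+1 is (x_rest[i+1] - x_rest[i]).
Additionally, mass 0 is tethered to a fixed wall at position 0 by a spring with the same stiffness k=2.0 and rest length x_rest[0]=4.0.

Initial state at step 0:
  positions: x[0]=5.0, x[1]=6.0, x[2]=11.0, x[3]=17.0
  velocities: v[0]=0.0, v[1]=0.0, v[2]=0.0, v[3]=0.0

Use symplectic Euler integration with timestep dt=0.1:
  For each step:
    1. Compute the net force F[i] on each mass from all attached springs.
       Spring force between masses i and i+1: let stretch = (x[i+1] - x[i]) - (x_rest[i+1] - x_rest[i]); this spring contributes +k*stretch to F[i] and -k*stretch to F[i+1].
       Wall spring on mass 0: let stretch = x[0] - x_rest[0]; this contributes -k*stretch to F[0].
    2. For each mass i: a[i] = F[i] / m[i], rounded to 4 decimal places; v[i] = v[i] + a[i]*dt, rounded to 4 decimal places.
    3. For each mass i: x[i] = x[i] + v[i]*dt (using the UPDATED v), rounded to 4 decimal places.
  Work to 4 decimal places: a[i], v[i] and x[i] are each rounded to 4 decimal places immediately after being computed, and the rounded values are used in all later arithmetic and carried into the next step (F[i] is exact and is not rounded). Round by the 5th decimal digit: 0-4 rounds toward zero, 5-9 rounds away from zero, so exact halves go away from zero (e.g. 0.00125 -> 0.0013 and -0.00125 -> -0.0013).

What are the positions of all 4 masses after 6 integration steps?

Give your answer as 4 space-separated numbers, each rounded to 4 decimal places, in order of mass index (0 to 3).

Answer: 3.6332 7.3941 11.4149 16.2420

Derivation:
Step 0: x=[5.0000 6.0000 11.0000 17.0000] v=[0.0000 0.0000 0.0000 0.0000]
Step 1: x=[4.9200 6.0800 11.0200 16.9600] v=[-0.8000 0.8000 0.2000 -0.4000]
Step 2: x=[4.7648 6.2356 11.0600 16.8812] v=[-1.5520 1.5560 0.4000 -0.7880]
Step 3: x=[4.5437 6.4583 11.1199 16.7660] v=[-2.2108 2.2267 0.5994 -1.1522]
Step 4: x=[4.2700 6.7359 11.1995 16.6179] v=[-2.7366 2.7761 0.7963 -1.4814]
Step 5: x=[3.9603 7.0535 11.2982 16.4414] v=[-3.0974 3.1756 0.9873 -1.7651]
Step 6: x=[3.6332 7.3941 11.4149 16.2420] v=[-3.2708 3.4059 1.1670 -1.9937]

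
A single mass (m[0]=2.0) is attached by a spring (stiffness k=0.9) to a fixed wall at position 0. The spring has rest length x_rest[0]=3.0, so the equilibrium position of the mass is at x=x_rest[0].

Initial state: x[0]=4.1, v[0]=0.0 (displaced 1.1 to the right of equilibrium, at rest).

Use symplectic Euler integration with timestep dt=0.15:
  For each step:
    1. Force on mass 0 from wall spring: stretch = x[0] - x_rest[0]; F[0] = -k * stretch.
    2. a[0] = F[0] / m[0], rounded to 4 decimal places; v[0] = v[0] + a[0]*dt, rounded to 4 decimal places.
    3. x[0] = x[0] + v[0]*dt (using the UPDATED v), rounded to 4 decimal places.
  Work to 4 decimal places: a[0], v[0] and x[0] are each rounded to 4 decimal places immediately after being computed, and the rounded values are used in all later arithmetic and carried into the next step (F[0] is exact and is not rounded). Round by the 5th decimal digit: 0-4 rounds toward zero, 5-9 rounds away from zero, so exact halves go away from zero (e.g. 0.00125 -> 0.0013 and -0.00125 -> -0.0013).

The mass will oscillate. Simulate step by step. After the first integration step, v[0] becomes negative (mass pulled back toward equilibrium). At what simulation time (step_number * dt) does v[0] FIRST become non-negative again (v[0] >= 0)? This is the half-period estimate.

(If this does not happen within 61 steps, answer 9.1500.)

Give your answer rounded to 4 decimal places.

Step 0: x=[4.1000] v=[0.0000]
Step 1: x=[4.0889] v=[-0.0743]
Step 2: x=[4.0667] v=[-0.1478]
Step 3: x=[4.0337] v=[-0.2198]
Step 4: x=[3.9903] v=[-0.2896]
Step 5: x=[3.9368] v=[-0.3564]
Step 6: x=[3.8739] v=[-0.4196]
Step 7: x=[3.8021] v=[-0.4786]
Step 8: x=[3.7222] v=[-0.5327]
Step 9: x=[3.6350] v=[-0.5815]
Step 10: x=[3.5413] v=[-0.6244]
Step 11: x=[3.4422] v=[-0.6609]
Step 12: x=[3.3386] v=[-0.6908]
Step 13: x=[3.2315] v=[-0.7137]
Step 14: x=[3.1221] v=[-0.7293]
Step 15: x=[3.0115] v=[-0.7375]
Step 16: x=[2.9008] v=[-0.7383]
Step 17: x=[2.7911] v=[-0.7316]
Step 18: x=[2.6835] v=[-0.7175]
Step 19: x=[2.5791] v=[-0.6961]
Step 20: x=[2.4789] v=[-0.6677]
Step 21: x=[2.3840] v=[-0.6325]
Step 22: x=[2.2954] v=[-0.5909]
Step 23: x=[2.2139] v=[-0.5433]
Step 24: x=[2.1404] v=[-0.4902]
Step 25: x=[2.0756] v=[-0.4322]
Step 26: x=[2.0201] v=[-0.3698]
Step 27: x=[1.9745] v=[-0.3037]
Step 28: x=[1.9393] v=[-0.2345]
Step 29: x=[1.9149] v=[-0.1629]
Step 30: x=[1.9014] v=[-0.0897]
Step 31: x=[1.8991] v=[-0.0155]
Step 32: x=[1.9079] v=[0.0588]
First v>=0 after going negative at step 32, time=4.8000

Answer: 4.8000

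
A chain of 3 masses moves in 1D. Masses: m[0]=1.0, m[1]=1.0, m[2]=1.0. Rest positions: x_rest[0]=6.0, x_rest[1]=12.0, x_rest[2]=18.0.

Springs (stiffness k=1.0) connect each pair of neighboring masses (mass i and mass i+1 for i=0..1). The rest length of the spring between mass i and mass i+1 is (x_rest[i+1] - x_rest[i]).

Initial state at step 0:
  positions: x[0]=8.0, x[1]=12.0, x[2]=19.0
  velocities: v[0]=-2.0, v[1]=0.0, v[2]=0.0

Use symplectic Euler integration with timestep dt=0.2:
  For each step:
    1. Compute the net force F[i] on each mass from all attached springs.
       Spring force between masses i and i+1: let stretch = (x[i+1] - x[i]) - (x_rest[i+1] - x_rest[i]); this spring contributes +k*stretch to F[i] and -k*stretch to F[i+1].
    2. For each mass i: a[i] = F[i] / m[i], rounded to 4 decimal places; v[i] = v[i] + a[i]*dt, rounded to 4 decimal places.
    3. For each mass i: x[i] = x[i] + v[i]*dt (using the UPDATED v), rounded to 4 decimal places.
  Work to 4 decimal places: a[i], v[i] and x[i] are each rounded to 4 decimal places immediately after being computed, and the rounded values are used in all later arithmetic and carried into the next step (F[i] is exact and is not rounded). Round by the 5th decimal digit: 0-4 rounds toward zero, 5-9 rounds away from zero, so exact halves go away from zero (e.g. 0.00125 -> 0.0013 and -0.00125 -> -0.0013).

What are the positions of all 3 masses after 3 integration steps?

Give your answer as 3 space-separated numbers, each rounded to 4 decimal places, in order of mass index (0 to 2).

Answer: 6.4218 12.5876 18.7905

Derivation:
Step 0: x=[8.0000 12.0000 19.0000] v=[-2.0000 0.0000 0.0000]
Step 1: x=[7.5200 12.1200 18.9600] v=[-2.4000 0.6000 -0.2000]
Step 2: x=[6.9840 12.3296 18.8864] v=[-2.6800 1.0480 -0.3680]
Step 3: x=[6.4218 12.5876 18.7905] v=[-2.8109 1.2902 -0.4794]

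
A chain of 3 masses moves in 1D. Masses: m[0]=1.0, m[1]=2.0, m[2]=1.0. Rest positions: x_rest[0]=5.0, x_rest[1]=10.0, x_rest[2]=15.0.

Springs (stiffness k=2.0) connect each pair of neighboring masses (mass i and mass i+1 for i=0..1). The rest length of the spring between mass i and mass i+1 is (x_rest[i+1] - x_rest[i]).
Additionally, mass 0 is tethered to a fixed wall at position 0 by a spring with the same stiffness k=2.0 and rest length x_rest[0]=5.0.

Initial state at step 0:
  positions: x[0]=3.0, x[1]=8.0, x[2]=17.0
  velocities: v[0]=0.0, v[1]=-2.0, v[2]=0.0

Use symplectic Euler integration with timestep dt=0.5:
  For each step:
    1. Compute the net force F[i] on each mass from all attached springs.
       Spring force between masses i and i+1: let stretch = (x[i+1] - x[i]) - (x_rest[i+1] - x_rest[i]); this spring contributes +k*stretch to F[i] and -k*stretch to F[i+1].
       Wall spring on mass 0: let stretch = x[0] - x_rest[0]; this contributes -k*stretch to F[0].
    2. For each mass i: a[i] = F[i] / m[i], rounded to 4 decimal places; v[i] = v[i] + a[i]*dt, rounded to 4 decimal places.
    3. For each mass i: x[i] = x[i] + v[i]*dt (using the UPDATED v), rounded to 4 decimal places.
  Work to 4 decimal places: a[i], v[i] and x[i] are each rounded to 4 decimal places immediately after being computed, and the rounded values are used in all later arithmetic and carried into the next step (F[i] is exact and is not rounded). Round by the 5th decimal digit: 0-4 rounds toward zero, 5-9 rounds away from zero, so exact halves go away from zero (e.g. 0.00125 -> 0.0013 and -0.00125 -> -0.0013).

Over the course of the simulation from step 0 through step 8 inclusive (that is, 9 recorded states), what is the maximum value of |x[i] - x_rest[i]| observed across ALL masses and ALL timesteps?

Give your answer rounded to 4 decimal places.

Answer: 5.1250

Derivation:
Step 0: x=[3.0000 8.0000 17.0000] v=[0.0000 -2.0000 0.0000]
Step 1: x=[4.0000 8.0000 15.0000] v=[2.0000 0.0000 -4.0000]
Step 2: x=[5.0000 8.7500 12.0000] v=[2.0000 1.5000 -6.0000]
Step 3: x=[5.3750 9.3750 9.8750] v=[0.7500 1.2500 -4.2500]
Step 4: x=[5.0625 9.1250 10.0000] v=[-0.6250 -0.5000 0.2500]
Step 5: x=[4.2500 8.0781 12.1875] v=[-1.6250 -2.0938 4.3750]
Step 6: x=[3.2266 7.1015 14.8203] v=[-2.0469 -1.9532 5.2656]
Step 7: x=[2.5273 7.0859 16.0937] v=[-1.3986 -0.0313 2.5468]
Step 8: x=[2.8437 8.1826 15.3632] v=[0.6327 2.1933 -1.4610]
Max displacement = 5.1250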